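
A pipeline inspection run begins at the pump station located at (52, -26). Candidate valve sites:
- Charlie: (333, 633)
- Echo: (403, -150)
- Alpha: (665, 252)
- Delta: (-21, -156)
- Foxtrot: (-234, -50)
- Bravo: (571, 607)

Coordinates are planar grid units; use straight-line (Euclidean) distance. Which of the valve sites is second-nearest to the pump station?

Foxtrot

Distances from the pump station ((52, -26)):
Delta: 149.1
Foxtrot: 287.0
Echo: 372.3
Alpha: 673.1
Charlie: 716.4
Bravo: 818.6
The second-nearest is Foxtrot at 287.0.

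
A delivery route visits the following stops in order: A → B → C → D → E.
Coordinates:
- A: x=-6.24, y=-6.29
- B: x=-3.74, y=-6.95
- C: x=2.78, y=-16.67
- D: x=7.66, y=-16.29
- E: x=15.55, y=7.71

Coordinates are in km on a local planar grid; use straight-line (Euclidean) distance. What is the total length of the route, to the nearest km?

44 km

Leg distances:
A→B: 2.6 km  (cumulative 2.6 km)
B→C: 11.7 km  (cumulative 14.3 km)
C→D: 4.9 km  (cumulative 19.2 km)
D→E: 25.3 km  (cumulative 44.4 km)
Total route length ≈ 44 km.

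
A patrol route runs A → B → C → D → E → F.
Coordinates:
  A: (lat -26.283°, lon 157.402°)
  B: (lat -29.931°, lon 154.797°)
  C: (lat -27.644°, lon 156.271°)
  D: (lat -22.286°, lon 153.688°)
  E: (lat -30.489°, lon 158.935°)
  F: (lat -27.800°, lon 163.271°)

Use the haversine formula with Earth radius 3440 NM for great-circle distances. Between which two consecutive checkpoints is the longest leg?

Leg distances:
A→B: 258.8 NM
B→C: 157.7 NM
C→D: 351.0 NM
D→E: 567.4 NM
E→F: 278.8 NM
The longest leg is D–E at 567.4 NM.

D–E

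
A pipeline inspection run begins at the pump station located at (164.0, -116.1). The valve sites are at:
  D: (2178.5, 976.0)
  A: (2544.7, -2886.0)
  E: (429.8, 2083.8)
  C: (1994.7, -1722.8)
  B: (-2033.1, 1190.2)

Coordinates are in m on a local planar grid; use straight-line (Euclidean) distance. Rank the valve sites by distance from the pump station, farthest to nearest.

A, B, C, D, E

Distances from the pump station:
A (2544.7, -2886.0): 3652.4 m
B (-2033.1, 1190.2): 2556.1 m
C (1994.7, -1722.8): 2435.8 m
D (2178.5, 976.0): 2291.5 m
E (429.8, 2083.8): 2215.9 m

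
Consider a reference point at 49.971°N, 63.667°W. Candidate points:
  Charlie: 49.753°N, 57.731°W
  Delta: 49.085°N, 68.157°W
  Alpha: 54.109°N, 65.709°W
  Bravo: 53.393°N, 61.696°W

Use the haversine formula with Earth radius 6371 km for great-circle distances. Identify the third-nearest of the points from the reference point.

Distance to each, sorted:
Delta: 338.6 km
Bravo: 404.0 km
Charlie: 426.1 km
Alpha: 480.8 km
The third-nearest is Charlie at 426.1 km.

Charlie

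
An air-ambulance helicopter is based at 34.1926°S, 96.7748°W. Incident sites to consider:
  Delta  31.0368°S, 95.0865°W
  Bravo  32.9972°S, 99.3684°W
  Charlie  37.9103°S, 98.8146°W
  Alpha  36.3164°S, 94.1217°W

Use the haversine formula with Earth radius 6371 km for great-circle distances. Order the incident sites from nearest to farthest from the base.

Distances from the base:
Bravo 32.9972°S, 99.3684°W: 274.5 km
Alpha 36.3164°S, 94.1217°W: 337.3 km
Delta 31.0368°S, 95.0865°W: 384.9 km
Charlie 37.9103°S, 98.8146°W: 452.2 km

Bravo, Alpha, Delta, Charlie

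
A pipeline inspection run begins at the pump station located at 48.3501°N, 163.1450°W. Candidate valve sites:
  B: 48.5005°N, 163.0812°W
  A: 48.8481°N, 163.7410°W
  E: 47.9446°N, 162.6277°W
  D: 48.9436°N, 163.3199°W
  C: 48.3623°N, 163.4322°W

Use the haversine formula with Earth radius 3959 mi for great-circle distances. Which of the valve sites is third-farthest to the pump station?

Distance to each, sorted:
A: 43.9 mi
D: 41.8 mi
E: 36.8 mi
C: 13.2 mi
B: 10.8 mi
The third-farthest is E at 36.8 mi.

E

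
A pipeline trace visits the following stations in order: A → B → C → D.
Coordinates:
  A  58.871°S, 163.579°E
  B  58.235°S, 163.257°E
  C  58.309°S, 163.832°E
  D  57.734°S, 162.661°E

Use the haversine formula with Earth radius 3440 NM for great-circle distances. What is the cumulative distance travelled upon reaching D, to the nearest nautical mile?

Leg distances:
A→B: 39.5 NM  (cumulative 39.5 NM)
B→C: 18.7 NM  (cumulative 58.2 NM)
C→D: 50.8 NM  (cumulative 109.0 NM)
Cumulative distance at D ≈ 109 NM.

109 NM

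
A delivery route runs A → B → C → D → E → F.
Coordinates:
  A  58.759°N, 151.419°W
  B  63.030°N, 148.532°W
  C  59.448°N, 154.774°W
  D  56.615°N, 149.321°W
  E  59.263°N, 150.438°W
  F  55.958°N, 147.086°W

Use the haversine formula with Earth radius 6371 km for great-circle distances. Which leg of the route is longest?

B–C

Leg distances:
A→B: 499.8 km
B→C: 519.3 km
C→D: 449.5 km
D→E: 301.7 km
E→F: 418.1 km
The longest leg is B–C at 519.3 km.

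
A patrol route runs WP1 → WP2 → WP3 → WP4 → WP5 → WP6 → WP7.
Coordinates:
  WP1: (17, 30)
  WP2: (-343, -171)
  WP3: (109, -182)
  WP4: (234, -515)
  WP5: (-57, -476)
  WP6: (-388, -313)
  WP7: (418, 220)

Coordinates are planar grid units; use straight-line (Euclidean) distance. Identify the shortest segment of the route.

Leg distances:
WP1→WP2: 412.3
WP2→WP3: 452.1
WP3→WP4: 355.7
WP4→WP5: 293.6
WP5→WP6: 369.0
WP6→WP7: 966.3
The shortest leg is WP4–WP5 at 293.6.

WP4–WP5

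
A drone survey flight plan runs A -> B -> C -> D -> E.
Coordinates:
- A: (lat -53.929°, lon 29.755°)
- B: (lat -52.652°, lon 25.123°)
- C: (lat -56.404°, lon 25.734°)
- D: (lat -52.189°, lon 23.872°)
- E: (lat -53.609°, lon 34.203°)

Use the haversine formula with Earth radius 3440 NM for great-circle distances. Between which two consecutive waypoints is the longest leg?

Leg distances:
A→B: 183.0 NM
B→C: 226.3 NM
C→D: 261.3 NM
D→E: 383.4 NM
The longest leg is D–E at 383.4 NM.

D–E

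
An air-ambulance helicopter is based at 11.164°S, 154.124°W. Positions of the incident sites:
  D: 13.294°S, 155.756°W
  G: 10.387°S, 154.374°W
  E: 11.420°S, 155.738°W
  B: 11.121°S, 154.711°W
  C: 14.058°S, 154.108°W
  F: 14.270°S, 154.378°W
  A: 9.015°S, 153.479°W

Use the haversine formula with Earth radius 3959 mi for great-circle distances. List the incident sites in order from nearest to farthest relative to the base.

B, G, E, A, D, C, F

Computing each great-circle distance from 11.164°S, 154.124°W:
B 11.121°S, 154.711°W: 39.9 mi
G 10.387°S, 154.374°W: 56.3 mi
E 11.420°S, 155.738°W: 110.8 mi
A 9.015°S, 153.479°W: 154.8 mi
D 13.294°S, 155.756°W: 183.9 mi
C 14.058°S, 154.108°W: 200.0 mi
F 14.270°S, 154.378°W: 215.3 mi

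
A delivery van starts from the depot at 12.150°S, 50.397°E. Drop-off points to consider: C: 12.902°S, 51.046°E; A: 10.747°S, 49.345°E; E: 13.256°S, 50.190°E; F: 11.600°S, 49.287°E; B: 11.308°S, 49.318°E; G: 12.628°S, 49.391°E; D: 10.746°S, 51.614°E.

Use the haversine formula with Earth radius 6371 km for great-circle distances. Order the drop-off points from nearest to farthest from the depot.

Distance from the depot at 12.150°S, 50.397°E to each:
C 12.902°S, 51.046°E: 109.3 km
G 12.628°S, 49.391°E: 121.5 km
E 13.256°S, 50.190°E: 125.0 km
F 11.600°S, 49.287°E: 135.4 km
B 11.308°S, 49.318°E: 150.2 km
A 10.747°S, 49.345°E: 193.6 km
D 10.746°S, 51.614°E: 204.8 km

C, G, E, F, B, A, D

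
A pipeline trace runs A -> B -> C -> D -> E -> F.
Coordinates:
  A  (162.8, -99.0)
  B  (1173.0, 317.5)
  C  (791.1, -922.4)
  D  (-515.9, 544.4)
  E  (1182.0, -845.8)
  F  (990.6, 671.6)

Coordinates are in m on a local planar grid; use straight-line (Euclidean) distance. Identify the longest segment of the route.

D–E

Leg distances:
A→B: 1092.7 m
B→C: 1297.4 m
C→D: 1964.6 m
D→E: 2194.4 m
E→F: 1529.4 m
The longest leg is D–E at 2194.4 m.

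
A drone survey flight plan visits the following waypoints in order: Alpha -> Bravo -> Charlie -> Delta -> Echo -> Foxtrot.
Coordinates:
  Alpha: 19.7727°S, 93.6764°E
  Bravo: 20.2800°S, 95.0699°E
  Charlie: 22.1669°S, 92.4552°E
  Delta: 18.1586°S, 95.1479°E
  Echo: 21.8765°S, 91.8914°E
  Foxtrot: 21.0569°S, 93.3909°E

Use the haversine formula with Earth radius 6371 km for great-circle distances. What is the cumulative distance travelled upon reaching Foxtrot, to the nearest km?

1741 km

Leg distances:
Alpha→Bravo: 156.1 km  (cumulative 156.1 km)
Bravo→Charlie: 342.7 km  (cumulative 498.9 km)
Charlie→Delta: 526.9 km  (cumulative 1025.7 km)
Delta→Echo: 535.4 km  (cumulative 1561.1 km)
Echo→Foxtrot: 180.0 km  (cumulative 1741.0 km)
Cumulative distance at Foxtrot ≈ 1741 km.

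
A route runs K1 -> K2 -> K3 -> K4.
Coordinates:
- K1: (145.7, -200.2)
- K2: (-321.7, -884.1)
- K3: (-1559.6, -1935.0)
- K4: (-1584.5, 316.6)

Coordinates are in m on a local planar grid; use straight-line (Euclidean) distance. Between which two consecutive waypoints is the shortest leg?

Leg distances:
K1→K2: 828.4 m
K2→K3: 1623.8 m
K3→K4: 2251.7 m
The shortest leg is K1–K2 at 828.4 m.

K1–K2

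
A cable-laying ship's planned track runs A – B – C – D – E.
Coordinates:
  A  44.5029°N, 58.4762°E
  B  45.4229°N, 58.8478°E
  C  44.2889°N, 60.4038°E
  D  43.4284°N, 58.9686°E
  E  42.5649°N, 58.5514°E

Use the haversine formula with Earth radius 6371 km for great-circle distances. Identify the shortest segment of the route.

D–E

Leg distances:
A→B: 106.4 km
B→C: 175.9 km
C→D: 149.7 km
D→E: 101.8 km
The shortest leg is D–E at 101.8 km.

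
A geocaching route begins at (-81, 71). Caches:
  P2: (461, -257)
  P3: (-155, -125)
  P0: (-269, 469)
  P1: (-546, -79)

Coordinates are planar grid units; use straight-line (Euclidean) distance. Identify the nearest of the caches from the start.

Distances from the start ((-81, 71)):
P3: 209.5
P0: 440.2
P1: 488.6
P2: 633.5
The nearest is P3 at 209.5.

P3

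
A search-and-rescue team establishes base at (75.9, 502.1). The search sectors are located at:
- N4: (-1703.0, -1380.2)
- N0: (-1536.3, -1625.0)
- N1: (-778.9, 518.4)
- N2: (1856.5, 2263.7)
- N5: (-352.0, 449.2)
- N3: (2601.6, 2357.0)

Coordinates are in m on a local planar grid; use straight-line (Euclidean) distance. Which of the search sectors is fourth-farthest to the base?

N2

Distance to each, sorted:
N3: 3133.7 m
N0: 2669.0 m
N4: 2589.9 m
N2: 2504.7 m
N1: 855.0 m
N5: 431.2 m
The fourth-farthest is N2 at 2504.7 m.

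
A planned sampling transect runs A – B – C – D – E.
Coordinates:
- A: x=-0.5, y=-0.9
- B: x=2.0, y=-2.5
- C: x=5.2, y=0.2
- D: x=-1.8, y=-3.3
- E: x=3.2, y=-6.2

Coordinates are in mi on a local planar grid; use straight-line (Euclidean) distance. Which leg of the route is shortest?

Leg distances:
A→B: 3.0 mi
B→C: 4.2 mi
C→D: 7.8 mi
D→E: 5.8 mi
The shortest leg is A–B at 3.0 mi.

A–B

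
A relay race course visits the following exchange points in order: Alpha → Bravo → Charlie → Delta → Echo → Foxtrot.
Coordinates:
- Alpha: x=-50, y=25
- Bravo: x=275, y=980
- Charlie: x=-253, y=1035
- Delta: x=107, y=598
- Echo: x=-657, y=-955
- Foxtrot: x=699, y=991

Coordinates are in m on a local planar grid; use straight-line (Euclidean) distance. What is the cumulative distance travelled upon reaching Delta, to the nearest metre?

2106 m

Leg distances:
Alpha→Bravo: 1008.8 m  (cumulative 1008.8 m)
Bravo→Charlie: 530.9 m  (cumulative 1539.6 m)
Charlie→Delta: 566.2 m  (cumulative 2105.8 m)
Cumulative distance at Delta ≈ 2106 m.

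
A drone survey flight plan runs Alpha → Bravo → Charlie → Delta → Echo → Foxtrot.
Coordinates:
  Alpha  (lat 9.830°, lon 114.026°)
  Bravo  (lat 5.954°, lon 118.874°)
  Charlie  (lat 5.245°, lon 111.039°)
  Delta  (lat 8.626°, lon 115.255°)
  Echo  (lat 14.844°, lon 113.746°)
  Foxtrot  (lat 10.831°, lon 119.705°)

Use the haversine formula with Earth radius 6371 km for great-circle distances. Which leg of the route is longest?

Leg distances:
Alpha→Bravo: 686.1 km
Bravo→Charlie: 870.6 km
Charlie→Delta: 598.2 km
Delta→Echo: 710.6 km
Echo→Foxtrot: 785.0 km
The longest leg is Bravo–Charlie at 870.6 km.

Bravo–Charlie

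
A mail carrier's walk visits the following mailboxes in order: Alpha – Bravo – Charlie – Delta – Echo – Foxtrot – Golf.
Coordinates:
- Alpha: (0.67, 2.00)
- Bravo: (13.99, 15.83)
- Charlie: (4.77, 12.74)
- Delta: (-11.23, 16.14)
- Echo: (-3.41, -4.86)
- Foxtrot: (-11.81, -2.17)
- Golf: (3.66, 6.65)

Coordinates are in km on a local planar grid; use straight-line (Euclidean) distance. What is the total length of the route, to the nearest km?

Leg distances:
Alpha→Bravo: 19.2 km  (cumulative 19.2 km)
Bravo→Charlie: 9.7 km  (cumulative 28.9 km)
Charlie→Delta: 16.4 km  (cumulative 45.3 km)
Delta→Echo: 22.4 km  (cumulative 67.7 km)
Echo→Foxtrot: 8.8 km  (cumulative 76.5 km)
Foxtrot→Golf: 17.8 km  (cumulative 94.3 km)
Total route length ≈ 94 km.

94 km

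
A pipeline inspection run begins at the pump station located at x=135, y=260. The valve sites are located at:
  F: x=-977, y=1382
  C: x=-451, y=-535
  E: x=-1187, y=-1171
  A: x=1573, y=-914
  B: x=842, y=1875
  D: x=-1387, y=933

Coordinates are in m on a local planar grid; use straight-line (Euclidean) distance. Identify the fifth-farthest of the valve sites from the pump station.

F

Distance to each, sorted:
E: 1948.2 m
A: 1856.4 m
B: 1763.0 m
D: 1664.2 m
F: 1579.7 m
C: 987.6 m
The fifth-farthest is F at 1579.7 m.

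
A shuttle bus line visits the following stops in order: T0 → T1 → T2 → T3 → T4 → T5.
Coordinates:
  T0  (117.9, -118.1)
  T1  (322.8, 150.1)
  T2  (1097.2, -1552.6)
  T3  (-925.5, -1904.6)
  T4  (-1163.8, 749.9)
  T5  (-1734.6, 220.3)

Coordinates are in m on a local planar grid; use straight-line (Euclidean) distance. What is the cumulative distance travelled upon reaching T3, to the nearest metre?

4261 m

Leg distances:
T0→T1: 337.5 m  (cumulative 337.5 m)
T1→T2: 1870.5 m  (cumulative 2208.0 m)
T2→T3: 2053.1 m  (cumulative 4261.1 m)
Cumulative distance at T3 ≈ 4261 m.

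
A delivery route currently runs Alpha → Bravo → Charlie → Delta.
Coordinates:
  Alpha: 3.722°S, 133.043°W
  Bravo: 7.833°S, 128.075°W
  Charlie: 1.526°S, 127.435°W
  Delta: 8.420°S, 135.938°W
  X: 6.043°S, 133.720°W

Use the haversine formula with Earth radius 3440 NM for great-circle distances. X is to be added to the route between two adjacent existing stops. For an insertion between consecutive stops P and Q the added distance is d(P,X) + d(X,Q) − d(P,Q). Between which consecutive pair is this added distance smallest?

Added distance for inserting X between each consecutive pair:
Alpha–Bravo: 112.4 NM
Bravo–Charlie: 436.5 NM
Charlie–Delta: 2.9 NM
Smallest added distance is 2.9 NM, inserting between Charlie and Delta.

between Charlie and Delta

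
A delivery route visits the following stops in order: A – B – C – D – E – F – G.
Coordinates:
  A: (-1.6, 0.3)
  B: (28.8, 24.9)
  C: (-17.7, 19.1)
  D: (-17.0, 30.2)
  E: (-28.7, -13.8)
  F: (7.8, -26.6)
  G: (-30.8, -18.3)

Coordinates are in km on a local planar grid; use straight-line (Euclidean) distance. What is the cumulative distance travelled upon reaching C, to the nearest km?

86 km

Leg distances:
A→B: 39.1 km  (cumulative 39.1 km)
B→C: 46.9 km  (cumulative 86.0 km)
Cumulative distance at C ≈ 86 km.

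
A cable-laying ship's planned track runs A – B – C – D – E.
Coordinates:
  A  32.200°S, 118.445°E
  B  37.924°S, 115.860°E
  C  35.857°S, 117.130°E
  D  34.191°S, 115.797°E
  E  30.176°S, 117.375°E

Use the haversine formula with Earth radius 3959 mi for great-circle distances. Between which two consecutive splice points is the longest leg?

Leg distances:
A→B: 421.6 mi
B→C: 159.1 mi
C→D: 137.6 mi
D→E: 292.4 mi
The longest leg is A–B at 421.6 mi.

A–B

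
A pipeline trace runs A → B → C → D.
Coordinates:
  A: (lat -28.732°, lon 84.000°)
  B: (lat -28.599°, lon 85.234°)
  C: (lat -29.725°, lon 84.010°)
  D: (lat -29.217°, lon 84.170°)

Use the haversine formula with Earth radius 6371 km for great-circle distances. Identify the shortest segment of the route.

Leg distances:
A→B: 121.3 km
B→C: 172.6 km
C→D: 58.6 km
The shortest leg is C–D at 58.6 km.

C–D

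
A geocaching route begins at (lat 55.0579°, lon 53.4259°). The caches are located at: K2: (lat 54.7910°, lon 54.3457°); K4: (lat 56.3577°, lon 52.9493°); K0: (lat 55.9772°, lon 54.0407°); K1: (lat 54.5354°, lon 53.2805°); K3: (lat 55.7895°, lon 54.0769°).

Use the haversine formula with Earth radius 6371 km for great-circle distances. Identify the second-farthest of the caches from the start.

Distances from the start ((lat 55.0579°, lon 53.4259°)):
K4: 147.6 km
K0: 109.3 km
K3: 91.1 km
K2: 65.8 km
K1: 58.8 km
The second-farthest is K0 at 109.3 km.

K0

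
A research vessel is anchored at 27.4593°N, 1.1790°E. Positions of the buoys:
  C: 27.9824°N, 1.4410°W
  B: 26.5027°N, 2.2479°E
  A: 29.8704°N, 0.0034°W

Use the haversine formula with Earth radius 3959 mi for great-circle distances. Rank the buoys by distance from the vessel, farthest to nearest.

A, C, B

Distance from the vessel at 27.4593°N, 1.1790°E to each:
A 29.8704°N, 0.0034°W: 181.4 mi
C 27.9824°N, 1.4410°W: 164.3 mi
B 26.5027°N, 2.2479°E: 93.3 mi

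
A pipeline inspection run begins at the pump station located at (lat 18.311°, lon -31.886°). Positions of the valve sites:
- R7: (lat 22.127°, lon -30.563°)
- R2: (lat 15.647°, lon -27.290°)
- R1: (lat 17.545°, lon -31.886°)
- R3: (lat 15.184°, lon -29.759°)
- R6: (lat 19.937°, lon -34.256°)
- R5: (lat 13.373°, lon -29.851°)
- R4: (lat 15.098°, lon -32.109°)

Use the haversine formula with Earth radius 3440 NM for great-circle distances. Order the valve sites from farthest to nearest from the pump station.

R5, R2, R7, R3, R4, R6, R1

Distances from the pump station:
R5 (lat 13.373°, lon -29.851°): 318.9 NM
R2 (lat 15.647°, lon -27.290°): 308.6 NM
R7 (lat 22.127°, lon -30.563°): 240.9 NM
R3 (lat 15.184°, lon -29.759°): 224.0 NM
R4 (lat 15.098°, lon -32.109°): 193.3 NM
R6 (lat 19.937°, lon -34.256°): 166.1 NM
R1 (lat 17.545°, lon -31.886°): 46.0 NM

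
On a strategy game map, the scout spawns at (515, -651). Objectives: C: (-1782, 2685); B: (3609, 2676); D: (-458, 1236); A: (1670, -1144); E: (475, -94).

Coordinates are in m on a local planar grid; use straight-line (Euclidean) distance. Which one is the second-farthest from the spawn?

C

Distance to each, sorted:
B: 4543.3 m
C: 4050.3 m
D: 2123.1 m
A: 1255.8 m
E: 558.4 m
The second-farthest is C at 4050.3 m.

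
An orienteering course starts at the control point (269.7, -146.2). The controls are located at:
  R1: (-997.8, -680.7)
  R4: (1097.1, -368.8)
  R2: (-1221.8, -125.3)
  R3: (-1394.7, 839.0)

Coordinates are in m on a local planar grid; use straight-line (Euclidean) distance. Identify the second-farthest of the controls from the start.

R2

Distance to each, sorted:
R3: 1934.1 m
R2: 1491.6 m
R1: 1375.6 m
R4: 856.8 m
The second-farthest is R2 at 1491.6 m.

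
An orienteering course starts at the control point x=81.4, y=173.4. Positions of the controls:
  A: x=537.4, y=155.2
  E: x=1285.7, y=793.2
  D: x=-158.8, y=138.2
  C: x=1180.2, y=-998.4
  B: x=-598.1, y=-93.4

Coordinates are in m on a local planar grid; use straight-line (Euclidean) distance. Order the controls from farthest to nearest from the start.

Computing each straight-line distance from x=81.4, y=173.4:
C x=1180.2, y=-998.4: 1606.4 m
E x=1285.7, y=793.2: 1354.4 m
B x=-598.1, y=-93.4: 730.0 m
A x=537.4, y=155.2: 456.4 m
D x=-158.8, y=138.2: 242.8 m

C, E, B, A, D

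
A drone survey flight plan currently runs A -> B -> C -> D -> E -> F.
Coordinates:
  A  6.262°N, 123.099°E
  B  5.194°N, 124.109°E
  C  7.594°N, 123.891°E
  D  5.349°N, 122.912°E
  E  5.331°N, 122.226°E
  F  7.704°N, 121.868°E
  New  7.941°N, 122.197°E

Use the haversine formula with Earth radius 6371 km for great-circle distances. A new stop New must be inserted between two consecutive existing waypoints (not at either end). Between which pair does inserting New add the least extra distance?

Added distance for inserting New between each consecutive pair:
A–B: 419.9 km
B–C: 294.0 km
C–D: 217.4 km
D–E: 513.1 km
E–F: 68.2 km
Smallest added distance is 68.2 km, inserting between E and F.

between E and F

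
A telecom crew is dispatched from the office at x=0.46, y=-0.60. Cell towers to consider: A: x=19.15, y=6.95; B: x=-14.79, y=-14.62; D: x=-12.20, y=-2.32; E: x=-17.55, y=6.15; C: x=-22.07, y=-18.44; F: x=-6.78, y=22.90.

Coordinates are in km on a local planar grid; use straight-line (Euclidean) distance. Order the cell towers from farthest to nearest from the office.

Computing each straight-line distance from x=0.46, y=-0.60:
C x=-22.07, y=-18.44: 28.7 km
F x=-6.78, y=22.90: 24.6 km
B x=-14.79, y=-14.62: 20.7 km
A x=19.15, y=6.95: 20.2 km
E x=-17.55, y=6.15: 19.2 km
D x=-12.20, y=-2.32: 12.8 km

C, F, B, A, E, D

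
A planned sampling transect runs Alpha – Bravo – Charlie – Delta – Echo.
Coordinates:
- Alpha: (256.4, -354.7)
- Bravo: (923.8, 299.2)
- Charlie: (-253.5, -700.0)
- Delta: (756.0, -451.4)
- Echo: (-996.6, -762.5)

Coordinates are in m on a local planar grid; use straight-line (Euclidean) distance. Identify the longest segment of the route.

Leg distances:
Alpha→Bravo: 934.3 m
Bravo→Charlie: 1544.2 m
Charlie→Delta: 1039.7 m
Delta→Echo: 1780.0 m
The longest leg is Delta–Echo at 1780.0 m.

Delta–Echo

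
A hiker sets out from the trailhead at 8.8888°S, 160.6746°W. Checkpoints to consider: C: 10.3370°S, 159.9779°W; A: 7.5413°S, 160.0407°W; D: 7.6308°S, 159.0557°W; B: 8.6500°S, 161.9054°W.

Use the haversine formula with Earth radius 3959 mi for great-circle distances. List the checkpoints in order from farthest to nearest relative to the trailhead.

D, C, A, B

Distances from the trailhead:
D 7.6308°S, 159.0557°W: 140.7 mi
C 10.3370°S, 159.9779°W: 110.8 mi
A 7.5413°S, 160.0407°W: 102.7 mi
B 8.6500°S, 161.9054°W: 85.7 mi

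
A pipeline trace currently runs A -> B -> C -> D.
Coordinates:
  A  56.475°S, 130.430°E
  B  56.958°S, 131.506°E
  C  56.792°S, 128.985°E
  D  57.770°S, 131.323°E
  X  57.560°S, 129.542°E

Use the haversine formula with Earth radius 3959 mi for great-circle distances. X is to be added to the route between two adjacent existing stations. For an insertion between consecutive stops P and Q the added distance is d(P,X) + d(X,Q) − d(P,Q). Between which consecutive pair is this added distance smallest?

between C and D

Added distance for inserting X between each consecutive pair:
A–B: 113.7 mi
B–C: 45.5 mi
C–D: 14.0 mi
Smallest added distance is 14.0 mi, inserting between C and D.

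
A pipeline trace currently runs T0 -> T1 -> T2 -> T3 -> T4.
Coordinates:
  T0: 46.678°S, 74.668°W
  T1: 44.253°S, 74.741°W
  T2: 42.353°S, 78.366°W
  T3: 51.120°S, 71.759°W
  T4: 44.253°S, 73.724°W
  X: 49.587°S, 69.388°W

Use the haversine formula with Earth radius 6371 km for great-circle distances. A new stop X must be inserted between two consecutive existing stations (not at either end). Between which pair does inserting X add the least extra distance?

Added distance for inserting X between each consecutive pair:
T0–T1: 956.8 km
T1–T2: 1418.0 km
T2–T3: 204.1 km
T3–T4: 140.1 km
Smallest added distance is 140.1 km, inserting between T3 and T4.

between T3 and T4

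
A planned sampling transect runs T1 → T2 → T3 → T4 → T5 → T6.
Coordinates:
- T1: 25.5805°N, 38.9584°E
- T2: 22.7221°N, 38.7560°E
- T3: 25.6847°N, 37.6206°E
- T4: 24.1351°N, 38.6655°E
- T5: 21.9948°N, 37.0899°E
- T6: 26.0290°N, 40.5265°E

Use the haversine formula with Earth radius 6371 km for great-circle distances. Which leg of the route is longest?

T5–T6

Leg distances:
T1→T2: 318.5 km
T2→T3: 349.0 km
T3→T4: 202.0 km
T4→T5: 287.4 km
T5→T6: 568.3 km
The longest leg is T5–T6 at 568.3 km.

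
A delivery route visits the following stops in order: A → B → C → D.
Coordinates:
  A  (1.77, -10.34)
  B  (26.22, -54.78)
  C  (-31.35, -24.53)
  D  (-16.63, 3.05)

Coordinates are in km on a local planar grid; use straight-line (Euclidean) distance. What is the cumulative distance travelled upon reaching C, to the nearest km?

116 km

Leg distances:
A→B: 50.7 km  (cumulative 50.7 km)
B→C: 65.0 km  (cumulative 115.8 km)
Cumulative distance at C ≈ 116 km.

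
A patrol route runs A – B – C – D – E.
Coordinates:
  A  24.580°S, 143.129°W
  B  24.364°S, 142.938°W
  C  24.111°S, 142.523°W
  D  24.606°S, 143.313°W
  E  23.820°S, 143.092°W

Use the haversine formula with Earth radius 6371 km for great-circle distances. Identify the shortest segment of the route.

Leg distances:
A→B: 30.8 km
B→C: 50.6 km
C→D: 97.1 km
D→E: 90.2 km
The shortest leg is A–B at 30.8 km.

A–B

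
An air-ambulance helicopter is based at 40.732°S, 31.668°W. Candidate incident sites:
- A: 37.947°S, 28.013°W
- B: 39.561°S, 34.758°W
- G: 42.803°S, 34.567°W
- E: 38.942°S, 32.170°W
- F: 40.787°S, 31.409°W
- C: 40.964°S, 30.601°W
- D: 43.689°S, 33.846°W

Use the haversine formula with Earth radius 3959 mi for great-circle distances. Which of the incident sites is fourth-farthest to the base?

B

Distances from the base (40.732°S, 31.668°W):
A: 274.1 mi
D: 232.7 mi
G: 206.9 mi
B: 182.1 mi
E: 126.5 mi
C: 58.0 mi
F: 14.1 mi
The fourth-farthest is B at 182.1 mi.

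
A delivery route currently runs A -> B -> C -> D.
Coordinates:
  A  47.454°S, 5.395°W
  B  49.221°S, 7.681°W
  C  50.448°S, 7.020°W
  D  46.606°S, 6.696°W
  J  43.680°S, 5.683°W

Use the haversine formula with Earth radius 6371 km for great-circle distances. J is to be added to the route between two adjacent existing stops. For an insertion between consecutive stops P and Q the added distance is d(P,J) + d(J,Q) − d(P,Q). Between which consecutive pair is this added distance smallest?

Added distance for inserting J between each consecutive pair:
A–B: 795.9 km
B–C: 1249.7 km
C–D: 666.3 km
Smallest added distance is 666.3 km, inserting between C and D.

between C and D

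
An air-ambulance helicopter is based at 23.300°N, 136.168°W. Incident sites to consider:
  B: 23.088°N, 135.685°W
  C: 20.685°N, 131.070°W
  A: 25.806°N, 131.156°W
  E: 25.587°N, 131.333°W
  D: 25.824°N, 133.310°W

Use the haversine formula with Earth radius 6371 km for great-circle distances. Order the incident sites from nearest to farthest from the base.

B, D, E, A, C

Distances from the base:
B 23.088°N, 135.685°W: 54.7 km
D 25.824°N, 133.310°W: 402.8 km
E 25.587°N, 131.333°W: 551.5 km
A 25.806°N, 131.156°W: 578.4 km
C 20.685°N, 131.070°W: 600.6 km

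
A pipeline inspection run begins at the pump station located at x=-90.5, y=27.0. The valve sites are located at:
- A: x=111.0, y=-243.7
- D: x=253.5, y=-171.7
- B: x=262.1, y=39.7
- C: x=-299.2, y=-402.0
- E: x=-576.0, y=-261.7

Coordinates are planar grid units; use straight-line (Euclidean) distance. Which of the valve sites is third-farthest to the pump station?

D

Distances from the pump station (x=-90.5, y=27.0):
E: 564.9
C: 477.1
D: 397.3
B: 352.8
A: 337.5
The third-farthest is D at 397.3.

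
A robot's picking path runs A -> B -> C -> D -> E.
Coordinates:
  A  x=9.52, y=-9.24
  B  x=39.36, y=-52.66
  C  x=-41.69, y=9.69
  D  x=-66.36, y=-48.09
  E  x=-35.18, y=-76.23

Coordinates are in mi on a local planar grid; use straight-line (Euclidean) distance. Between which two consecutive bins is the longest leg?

B–C

Leg distances:
A→B: 52.7 mi
B→C: 102.3 mi
C→D: 62.8 mi
D→E: 42.0 mi
The longest leg is B–C at 102.3 mi.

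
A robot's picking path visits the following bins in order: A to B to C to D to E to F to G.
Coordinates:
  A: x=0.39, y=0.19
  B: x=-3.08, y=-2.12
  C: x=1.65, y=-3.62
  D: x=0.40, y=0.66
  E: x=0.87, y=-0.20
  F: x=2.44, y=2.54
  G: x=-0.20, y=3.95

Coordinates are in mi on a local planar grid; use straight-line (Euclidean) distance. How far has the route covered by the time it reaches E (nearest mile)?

Leg distances:
A→B: 4.2 mi  (cumulative 4.2 mi)
B→C: 5.0 mi  (cumulative 9.1 mi)
C→D: 4.5 mi  (cumulative 13.6 mi)
D→E: 1.0 mi  (cumulative 14.6 mi)
Cumulative distance at E ≈ 15 mi.

15 mi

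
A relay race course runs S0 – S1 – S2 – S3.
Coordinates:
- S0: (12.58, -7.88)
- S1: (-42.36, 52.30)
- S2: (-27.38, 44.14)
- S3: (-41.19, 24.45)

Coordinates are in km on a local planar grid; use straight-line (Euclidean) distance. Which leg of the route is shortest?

Leg distances:
S0→S1: 81.5 km
S1→S2: 17.1 km
S2→S3: 24.1 km
The shortest leg is S1–S2 at 17.1 km.

S1–S2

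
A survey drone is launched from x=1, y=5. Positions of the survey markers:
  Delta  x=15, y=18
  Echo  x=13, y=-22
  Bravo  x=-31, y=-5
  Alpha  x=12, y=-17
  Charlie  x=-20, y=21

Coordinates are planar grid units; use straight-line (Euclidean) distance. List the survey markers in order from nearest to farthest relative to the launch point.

Delta, Alpha, Charlie, Echo, Bravo

Computing each straight-line distance from x=1, y=5:
Delta x=15, y=18: 19.1
Alpha x=12, y=-17: 24.6
Charlie x=-20, y=21: 26.4
Echo x=13, y=-22: 29.5
Bravo x=-31, y=-5: 33.5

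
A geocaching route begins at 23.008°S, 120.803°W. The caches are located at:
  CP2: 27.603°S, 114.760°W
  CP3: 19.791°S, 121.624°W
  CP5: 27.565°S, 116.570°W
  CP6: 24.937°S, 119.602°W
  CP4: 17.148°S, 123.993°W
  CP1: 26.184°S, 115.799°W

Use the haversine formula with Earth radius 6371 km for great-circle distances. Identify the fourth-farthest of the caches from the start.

Distances from the start (23.008°S, 120.803°W):
CP2: 793.5 km
CP4: 731.7 km
CP5: 661.6 km
CP1: 616.9 km
CP3: 367.7 km
CP6: 246.8 km
The fourth-farthest is CP1 at 616.9 km.

CP1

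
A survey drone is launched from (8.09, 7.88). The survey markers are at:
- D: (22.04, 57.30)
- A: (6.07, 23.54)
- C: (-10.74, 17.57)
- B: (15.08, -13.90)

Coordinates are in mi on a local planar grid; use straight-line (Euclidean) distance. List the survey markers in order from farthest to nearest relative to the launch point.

D, B, C, A

Distance from the launch point at (8.09, 7.88) to each:
D (22.04, 57.30): 51.4 mi
B (15.08, -13.90): 22.9 mi
C (-10.74, 17.57): 21.2 mi
A (6.07, 23.54): 15.8 mi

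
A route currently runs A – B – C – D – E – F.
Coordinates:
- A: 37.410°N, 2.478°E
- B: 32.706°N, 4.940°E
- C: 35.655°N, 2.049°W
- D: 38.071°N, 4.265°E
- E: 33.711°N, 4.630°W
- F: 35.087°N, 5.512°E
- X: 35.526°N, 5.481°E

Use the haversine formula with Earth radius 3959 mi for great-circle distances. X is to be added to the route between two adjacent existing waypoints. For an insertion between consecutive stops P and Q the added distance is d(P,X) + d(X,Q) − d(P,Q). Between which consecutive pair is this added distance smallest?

Added distance for inserting X between each consecutive pair:
A–B: 55.3 mi
B–C: 172.1 mi
C–D: 224.6 mi
D–E: 194.9 mi
E–F: 32.8 mi
Smallest added distance is 32.8 mi, inserting between E and F.

between E and F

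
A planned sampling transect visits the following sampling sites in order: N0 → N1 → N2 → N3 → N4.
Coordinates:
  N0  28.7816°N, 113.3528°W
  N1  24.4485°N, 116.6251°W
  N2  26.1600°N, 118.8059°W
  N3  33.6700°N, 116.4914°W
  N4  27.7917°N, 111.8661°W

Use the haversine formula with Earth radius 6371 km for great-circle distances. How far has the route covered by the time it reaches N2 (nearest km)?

872 km

Leg distances:
N0→N1: 581.3 km  (cumulative 581.3 km)
N1→N2: 290.3 km  (cumulative 871.6 km)
Cumulative distance at N2 ≈ 872 km.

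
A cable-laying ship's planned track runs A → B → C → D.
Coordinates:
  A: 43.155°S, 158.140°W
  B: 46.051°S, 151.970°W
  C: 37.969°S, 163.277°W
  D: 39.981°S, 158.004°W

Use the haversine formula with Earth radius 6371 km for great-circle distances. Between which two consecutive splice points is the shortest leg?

C–D

Leg distances:
A→B: 584.8 km
B→C: 1293.9 km
C→D: 507.6 km
The shortest leg is C–D at 507.6 km.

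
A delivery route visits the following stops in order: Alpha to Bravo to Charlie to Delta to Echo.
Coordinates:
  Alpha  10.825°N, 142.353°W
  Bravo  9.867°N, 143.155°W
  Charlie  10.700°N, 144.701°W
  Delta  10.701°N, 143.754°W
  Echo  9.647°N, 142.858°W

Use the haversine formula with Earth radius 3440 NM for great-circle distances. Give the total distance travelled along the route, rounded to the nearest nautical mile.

Leg distances:
Alpha→Bravo: 74.5 NM  (cumulative 74.5 NM)
Bravo→Charlie: 104.1 NM  (cumulative 178.6 NM)
Charlie→Delta: 55.9 NM  (cumulative 234.5 NM)
Delta→Echo: 82.5 NM  (cumulative 317.0 NM)
Total route length ≈ 317 NM.

317 NM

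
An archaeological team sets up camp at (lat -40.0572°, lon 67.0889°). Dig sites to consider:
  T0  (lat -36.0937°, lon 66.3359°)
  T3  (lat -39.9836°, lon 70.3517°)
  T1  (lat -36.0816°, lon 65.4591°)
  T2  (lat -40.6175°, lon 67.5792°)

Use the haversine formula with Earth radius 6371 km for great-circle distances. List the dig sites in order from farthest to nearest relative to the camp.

T1, T0, T3, T2

Computing each great-circle distance from (lat -40.0572°, lon 67.0889°):
T1 (lat -36.0816°, lon 65.4591°): 464.5 km
T0 (lat -36.0937°, lon 66.3359°): 445.6 km
T3 (lat -39.9836°, lon 70.3517°): 277.9 km
T2 (lat -40.6175°, lon 67.5792°): 74.9 km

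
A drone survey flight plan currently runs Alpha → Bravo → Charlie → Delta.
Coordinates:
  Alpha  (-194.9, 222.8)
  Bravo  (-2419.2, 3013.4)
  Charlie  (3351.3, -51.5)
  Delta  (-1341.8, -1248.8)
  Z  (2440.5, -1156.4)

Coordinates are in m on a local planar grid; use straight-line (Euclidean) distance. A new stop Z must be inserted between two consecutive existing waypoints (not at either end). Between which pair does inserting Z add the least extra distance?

between Charlie and Delta

Added distance for inserting Z between each consecutive pair:
Alpha–Bravo: 5809.3 m
Bravo–Charlie: 1301.4 m
Charlie–Delta: 371.9 m
Smallest added distance is 371.9 m, inserting between Charlie and Delta.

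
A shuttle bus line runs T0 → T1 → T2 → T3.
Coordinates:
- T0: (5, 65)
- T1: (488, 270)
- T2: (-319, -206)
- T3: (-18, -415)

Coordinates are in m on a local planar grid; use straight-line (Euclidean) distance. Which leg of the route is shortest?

T2–T3

Leg distances:
T0→T1: 524.7 m
T1→T2: 936.9 m
T2→T3: 366.4 m
The shortest leg is T2–T3 at 366.4 m.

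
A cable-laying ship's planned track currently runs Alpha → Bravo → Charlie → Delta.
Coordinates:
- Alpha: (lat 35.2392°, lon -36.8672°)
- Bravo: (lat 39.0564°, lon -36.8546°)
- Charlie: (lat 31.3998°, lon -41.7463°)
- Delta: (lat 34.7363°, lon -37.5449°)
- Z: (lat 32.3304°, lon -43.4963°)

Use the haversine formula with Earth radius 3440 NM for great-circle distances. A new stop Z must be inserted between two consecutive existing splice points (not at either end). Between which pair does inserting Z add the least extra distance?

between Bravo and Charlie

Added distance for inserting Z between each consecutive pair:
Alpha–Bravo: 662.1 NM
Bravo–Charlie: 104.3 NM
Charlie–Delta: 145.1 NM
Smallest added distance is 104.3 NM, inserting between Bravo and Charlie.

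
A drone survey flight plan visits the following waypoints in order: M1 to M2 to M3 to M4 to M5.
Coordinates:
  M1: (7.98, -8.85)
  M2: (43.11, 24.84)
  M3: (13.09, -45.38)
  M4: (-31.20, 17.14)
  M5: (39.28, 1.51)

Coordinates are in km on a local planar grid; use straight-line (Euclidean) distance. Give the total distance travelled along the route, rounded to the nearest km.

Leg distances:
M1→M2: 48.7 km  (cumulative 48.7 km)
M2→M3: 76.4 km  (cumulative 125.0 km)
M3→M4: 76.6 km  (cumulative 201.7 km)
M4→M5: 72.2 km  (cumulative 273.9 km)
Total route length ≈ 274 km.

274 km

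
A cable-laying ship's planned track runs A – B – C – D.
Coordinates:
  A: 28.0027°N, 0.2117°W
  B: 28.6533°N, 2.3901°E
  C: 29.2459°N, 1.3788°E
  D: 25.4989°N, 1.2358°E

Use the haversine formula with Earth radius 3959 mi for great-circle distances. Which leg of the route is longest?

C–D

Leg distances:
A→B: 164.5 mi
B→C: 73.6 mi
C→D: 259.1 mi
The longest leg is C–D at 259.1 mi.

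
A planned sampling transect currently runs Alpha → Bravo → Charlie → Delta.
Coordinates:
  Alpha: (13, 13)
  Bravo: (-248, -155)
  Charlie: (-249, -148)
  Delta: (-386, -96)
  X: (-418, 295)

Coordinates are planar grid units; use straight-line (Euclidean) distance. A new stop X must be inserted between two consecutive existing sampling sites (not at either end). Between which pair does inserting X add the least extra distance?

between Alpha and Bravo

Added distance for inserting X between each consecutive pair:
Alpha–Bravo: 685.7
Bravo–Charlie: 948.1
Charlie–Delta: 719.9
Smallest added distance is 685.7, inserting between Alpha and Bravo.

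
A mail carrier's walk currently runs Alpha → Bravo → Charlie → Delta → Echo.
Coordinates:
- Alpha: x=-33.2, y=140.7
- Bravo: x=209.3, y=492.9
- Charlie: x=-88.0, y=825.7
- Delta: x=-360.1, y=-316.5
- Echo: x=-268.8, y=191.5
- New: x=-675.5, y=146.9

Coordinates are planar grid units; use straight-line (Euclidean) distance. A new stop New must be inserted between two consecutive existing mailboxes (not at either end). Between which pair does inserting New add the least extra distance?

Added distance for inserting New between each consecutive pair:
Alpha–Bravo: 1164.8
Bravo–Charlie: 1401.5
Charlie–Delta: 284.1
Delta–Echo: 453.5
Smallest added distance is 284.1, inserting between Charlie and Delta.

between Charlie and Delta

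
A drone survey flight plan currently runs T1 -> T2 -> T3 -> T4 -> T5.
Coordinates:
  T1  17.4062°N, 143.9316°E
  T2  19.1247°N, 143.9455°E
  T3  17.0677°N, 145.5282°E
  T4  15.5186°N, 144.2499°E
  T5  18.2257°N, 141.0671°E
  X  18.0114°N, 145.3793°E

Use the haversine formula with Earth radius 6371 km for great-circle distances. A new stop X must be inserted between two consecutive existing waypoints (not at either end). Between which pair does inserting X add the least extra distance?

Added distance for inserting X between each consecutive pair:
T1–T2: 171.7 km
T2–T3: 18.1 km
T3–T4: 188.5 km
T4–T5: 305.4 km
Smallest added distance is 18.1 km, inserting between T2 and T3.

between T2 and T3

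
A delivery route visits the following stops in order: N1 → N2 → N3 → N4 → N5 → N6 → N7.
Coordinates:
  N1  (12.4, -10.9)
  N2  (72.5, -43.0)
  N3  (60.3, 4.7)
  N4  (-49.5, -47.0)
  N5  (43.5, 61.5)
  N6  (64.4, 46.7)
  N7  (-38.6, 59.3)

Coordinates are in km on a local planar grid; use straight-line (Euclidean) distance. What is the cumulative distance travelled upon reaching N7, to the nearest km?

511 km

Leg distances:
N1→N2: 68.1 km  (cumulative 68.1 km)
N2→N3: 49.2 km  (cumulative 117.4 km)
N3→N4: 121.4 km  (cumulative 238.7 km)
N4→N5: 142.9 km  (cumulative 381.6 km)
N5→N6: 25.6 km  (cumulative 407.2 km)
N6→N7: 103.8 km  (cumulative 511.0 km)
Cumulative distance at N7 ≈ 511 km.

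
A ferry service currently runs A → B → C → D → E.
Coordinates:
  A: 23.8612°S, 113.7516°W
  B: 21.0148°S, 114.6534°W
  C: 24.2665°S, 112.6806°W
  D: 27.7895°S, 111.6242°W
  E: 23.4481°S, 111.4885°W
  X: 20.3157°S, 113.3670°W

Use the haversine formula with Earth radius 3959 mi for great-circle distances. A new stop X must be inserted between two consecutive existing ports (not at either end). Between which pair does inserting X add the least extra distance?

between B and C

Added distance for inserting X between each consecutive pair:
A–B: 137.5 mi
B–C: 115.2 mi
C–D: 552.4 mi
D–E: 475.6 mi
Smallest added distance is 115.2 mi, inserting between B and C.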